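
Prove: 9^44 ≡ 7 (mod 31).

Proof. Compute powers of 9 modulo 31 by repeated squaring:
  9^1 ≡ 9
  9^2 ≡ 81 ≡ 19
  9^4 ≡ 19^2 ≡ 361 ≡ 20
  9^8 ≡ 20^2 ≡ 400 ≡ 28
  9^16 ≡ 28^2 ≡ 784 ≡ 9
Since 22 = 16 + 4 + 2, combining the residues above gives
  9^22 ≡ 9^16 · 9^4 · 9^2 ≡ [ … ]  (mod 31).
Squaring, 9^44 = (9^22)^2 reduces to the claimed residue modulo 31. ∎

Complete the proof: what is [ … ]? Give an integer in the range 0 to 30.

Multiply the listed residues: 9 · 20 · 19 = 180 → 3420.
Reducing modulo 31: 3420 = 110·31 + 10, so 9^22 ≡ 10.

10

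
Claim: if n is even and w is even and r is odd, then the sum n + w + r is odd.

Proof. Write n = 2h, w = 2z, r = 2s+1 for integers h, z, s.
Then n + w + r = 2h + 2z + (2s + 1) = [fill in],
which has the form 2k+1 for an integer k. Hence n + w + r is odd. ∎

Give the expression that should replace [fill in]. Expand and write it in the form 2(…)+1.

Expanding: 2h + 2z + (2s + 1) = 2h + 2s + 2z + 1.
Every term except the constant is even, so this is 2(h + s + z) + 1,
and h + s + z ∈ ℤ gives the required form.

2(h + s + z) + 1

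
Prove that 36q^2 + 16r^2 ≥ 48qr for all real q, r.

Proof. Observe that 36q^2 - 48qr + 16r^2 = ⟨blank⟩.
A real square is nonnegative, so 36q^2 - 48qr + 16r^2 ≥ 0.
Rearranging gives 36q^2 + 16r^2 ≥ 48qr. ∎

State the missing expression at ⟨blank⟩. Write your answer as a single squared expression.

(6q - 4r)^2

36q^2 - 48qr + 16r^2 is a perfect-square trinomial: the outer terms are (6q)^2 and (4r)^2, and the cross term is -2·6q·4r.
So 36q^2 - 48qr + 16r^2 = (6q - 4r)^2 ≥ 0.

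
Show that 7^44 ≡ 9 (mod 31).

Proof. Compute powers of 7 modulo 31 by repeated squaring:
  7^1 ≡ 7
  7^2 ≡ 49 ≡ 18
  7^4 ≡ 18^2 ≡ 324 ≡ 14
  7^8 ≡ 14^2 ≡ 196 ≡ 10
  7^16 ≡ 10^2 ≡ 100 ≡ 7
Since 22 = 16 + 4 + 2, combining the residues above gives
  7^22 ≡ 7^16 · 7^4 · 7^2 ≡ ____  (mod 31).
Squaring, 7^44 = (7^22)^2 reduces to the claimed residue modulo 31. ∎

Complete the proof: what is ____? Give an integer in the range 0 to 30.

Multiply the listed residues: 7 · 14 · 18 = 98 → 1764.
Reducing modulo 31: 1764 = 56·31 + 28, so 7^22 ≡ 28.

28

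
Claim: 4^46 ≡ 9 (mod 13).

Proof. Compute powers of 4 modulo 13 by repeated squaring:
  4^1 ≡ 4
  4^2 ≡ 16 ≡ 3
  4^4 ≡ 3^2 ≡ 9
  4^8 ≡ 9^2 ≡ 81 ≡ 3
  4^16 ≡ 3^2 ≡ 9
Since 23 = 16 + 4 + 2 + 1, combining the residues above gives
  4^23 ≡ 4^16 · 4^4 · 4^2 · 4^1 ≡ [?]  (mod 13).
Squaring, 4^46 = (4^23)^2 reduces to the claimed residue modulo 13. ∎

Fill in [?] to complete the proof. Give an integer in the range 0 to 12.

10

4^16 · 4^4 · 4^2 · 4^1 ≡ 9 · 9 · 3 · 4 = 972.
972 mod 13 = 10, so 4^23 ≡ 10 (mod 13).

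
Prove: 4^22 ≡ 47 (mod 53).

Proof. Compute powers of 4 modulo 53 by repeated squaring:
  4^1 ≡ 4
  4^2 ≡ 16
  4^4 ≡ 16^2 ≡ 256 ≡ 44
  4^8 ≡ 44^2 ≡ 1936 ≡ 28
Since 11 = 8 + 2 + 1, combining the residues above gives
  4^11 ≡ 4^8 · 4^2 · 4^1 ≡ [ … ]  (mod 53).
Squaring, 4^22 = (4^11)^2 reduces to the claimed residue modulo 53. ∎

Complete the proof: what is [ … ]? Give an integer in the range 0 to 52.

43

4^8 · 4^2 · 4^1 ≡ 28 · 16 · 4 = 1792.
1792 mod 53 = 43, so 4^11 ≡ 43 (mod 53).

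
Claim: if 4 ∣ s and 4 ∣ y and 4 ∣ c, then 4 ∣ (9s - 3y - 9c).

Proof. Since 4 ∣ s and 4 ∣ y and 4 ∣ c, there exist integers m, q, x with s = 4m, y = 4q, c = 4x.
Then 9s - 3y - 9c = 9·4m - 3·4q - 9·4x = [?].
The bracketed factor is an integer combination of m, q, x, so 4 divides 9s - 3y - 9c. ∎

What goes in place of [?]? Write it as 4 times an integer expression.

4(9m - 3q - 9x)

Each term has a factor of 4: 9·4m - 3·4q - 9·4x = 4·(9m - 3q - 9x).
Since 9m - 3q - 9x is an integer, 4 ∣ (9s - 3y - 9c).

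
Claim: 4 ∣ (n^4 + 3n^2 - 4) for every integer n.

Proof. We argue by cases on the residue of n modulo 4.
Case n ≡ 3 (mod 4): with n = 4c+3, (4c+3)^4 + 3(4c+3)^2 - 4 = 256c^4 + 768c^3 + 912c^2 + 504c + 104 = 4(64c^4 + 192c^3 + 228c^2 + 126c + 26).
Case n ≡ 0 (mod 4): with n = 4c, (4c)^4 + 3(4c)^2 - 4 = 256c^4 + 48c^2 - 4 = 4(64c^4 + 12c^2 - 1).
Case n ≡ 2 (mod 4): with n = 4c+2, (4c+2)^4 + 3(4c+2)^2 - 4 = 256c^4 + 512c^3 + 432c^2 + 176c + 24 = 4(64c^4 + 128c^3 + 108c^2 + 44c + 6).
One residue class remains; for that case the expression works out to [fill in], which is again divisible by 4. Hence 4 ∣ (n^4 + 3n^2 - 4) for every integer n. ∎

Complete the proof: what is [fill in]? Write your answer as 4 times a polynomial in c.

Only n ≡ 1 (mod 4) is unaccounted for. Put n = 4c+1:
(4c+1)^4 + 3(4c+1)^2 - 4 expands to 256c^4 + 256c^3 + 144c^2 + 40c,
and factoring out 4 leaves 4(64c^4 + 64c^3 + 36c^2 + 10c).

4(64c^4 + 64c^3 + 36c^2 + 10c)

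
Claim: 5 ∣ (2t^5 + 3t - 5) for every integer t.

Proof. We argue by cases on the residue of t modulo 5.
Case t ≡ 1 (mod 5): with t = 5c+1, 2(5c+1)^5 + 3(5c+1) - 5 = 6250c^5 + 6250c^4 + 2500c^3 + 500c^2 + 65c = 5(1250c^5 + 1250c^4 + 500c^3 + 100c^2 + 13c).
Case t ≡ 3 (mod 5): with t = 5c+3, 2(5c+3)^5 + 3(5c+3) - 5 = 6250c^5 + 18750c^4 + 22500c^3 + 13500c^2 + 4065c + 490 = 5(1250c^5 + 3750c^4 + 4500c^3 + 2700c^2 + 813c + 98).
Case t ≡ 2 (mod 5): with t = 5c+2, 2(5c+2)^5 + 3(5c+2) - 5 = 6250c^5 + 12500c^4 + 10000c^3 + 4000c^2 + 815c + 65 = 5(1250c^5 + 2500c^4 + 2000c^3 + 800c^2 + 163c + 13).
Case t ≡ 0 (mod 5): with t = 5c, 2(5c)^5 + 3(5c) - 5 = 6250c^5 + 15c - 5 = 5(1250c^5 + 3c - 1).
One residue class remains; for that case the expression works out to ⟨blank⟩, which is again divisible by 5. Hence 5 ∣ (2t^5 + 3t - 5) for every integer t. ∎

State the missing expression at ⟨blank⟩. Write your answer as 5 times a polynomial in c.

5(1250c^5 + 5000c^4 + 8000c^3 + 6400c^2 + 2563c + 411)

Only t ≡ 4 (mod 5) is unaccounted for. Put t = 5c+4:
2(5c+4)^5 + 3(5c+4) - 5 expands to 6250c^5 + 25000c^4 + 40000c^3 + 32000c^2 + 12815c + 2055,
and factoring out 5 leaves 5(1250c^5 + 5000c^4 + 8000c^3 + 6400c^2 + 2563c + 411).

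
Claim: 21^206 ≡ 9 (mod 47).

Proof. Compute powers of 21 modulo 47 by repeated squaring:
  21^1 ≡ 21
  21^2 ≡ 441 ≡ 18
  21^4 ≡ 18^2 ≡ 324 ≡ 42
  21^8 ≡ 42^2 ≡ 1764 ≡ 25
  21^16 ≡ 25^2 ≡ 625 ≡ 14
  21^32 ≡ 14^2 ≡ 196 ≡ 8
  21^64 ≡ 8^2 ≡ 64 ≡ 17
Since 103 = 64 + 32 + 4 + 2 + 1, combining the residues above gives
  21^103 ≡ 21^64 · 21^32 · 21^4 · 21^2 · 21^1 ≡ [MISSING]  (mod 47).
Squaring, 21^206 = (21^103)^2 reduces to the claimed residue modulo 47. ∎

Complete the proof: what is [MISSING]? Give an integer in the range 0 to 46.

3

21^64 · 21^32 · 21^4 · 21^2 · 21^1 ≡ 17 · 8 · 42 · 18 · 21 = 2159136.
2159136 mod 47 = 3, so 21^103 ≡ 3 (mod 47).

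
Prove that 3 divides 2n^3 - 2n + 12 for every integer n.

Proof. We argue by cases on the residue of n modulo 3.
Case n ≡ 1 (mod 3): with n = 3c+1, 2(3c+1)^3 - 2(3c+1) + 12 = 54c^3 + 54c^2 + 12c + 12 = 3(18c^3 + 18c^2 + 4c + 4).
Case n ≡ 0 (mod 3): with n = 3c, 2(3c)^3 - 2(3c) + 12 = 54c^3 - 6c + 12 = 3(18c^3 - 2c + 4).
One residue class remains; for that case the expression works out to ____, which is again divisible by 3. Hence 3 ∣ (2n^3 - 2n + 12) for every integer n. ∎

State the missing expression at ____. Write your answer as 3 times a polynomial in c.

The residues treated are {1, 0}, so the missing case is n ≡ 2 (mod 3); write n = 3c+2.
Then 2(3c+2)^3 - 2(3c+2) + 12 = 54c^3 + 108c^2 + 66c + 24 = 3(18c^3 + 36c^2 + 22c + 8).

3(18c^3 + 36c^2 + 22c + 8)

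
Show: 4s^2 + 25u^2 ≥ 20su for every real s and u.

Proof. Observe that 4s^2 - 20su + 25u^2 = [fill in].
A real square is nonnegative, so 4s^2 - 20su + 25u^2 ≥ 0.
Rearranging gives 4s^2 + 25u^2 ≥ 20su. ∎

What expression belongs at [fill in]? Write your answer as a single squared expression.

The leading and trailing coefficients are 2^2 and 5^2, and 20 = 2·2·5, so the trinomial is (2s - 5u)^2.
Hence 4s^2 - 20su + 25u^2 ≥ 0.

(2s - 5u)^2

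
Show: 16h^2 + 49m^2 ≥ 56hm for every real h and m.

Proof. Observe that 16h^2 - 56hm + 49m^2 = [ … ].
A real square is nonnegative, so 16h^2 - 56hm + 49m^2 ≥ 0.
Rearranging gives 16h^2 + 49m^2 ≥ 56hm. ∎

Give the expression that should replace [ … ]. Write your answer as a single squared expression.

(4h - 7m)^2

The leading and trailing coefficients are 4^2 and 7^2, and 56 = 2·4·7, so the trinomial is (4h - 7m)^2.
Hence 16h^2 - 56hm + 49m^2 ≥ 0.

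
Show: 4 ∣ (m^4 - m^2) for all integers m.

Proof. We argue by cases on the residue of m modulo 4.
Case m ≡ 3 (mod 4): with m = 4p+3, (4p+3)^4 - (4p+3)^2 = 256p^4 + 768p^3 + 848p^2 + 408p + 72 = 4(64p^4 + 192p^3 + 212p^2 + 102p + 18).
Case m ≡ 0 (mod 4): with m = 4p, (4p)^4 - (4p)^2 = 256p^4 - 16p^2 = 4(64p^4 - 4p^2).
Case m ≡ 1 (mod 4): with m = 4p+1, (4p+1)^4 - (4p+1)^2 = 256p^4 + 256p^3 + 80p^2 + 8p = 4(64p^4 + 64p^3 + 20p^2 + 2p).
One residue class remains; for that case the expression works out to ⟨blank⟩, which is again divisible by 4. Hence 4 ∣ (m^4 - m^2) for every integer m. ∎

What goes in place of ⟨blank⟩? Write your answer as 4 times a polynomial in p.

4(64p^4 + 128p^3 + 92p^2 + 28p + 3)

The residues treated are {3, 0, 1}, so the missing case is m ≡ 2 (mod 4); write m = 4p+2.
Then (4p+2)^4 - (4p+2)^2 = 256p^4 + 512p^3 + 368p^2 + 112p + 12 = 4(64p^4 + 128p^3 + 92p^2 + 28p + 3).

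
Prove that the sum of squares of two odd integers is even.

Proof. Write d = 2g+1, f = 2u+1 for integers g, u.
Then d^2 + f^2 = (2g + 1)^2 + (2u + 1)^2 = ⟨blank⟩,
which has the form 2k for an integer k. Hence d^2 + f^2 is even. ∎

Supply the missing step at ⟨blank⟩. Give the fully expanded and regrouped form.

2(2g^2 + 2g + 2u^2 + 2u + 1)

Expanding: (2g + 1)^2 + (2u + 1)^2 = 4g^2 + 4g + 4u^2 + 4u + 2.
Every term is even; pulling out the factor of 2 gives 2(2g^2 + 2g + 2u^2 + 2u + 1).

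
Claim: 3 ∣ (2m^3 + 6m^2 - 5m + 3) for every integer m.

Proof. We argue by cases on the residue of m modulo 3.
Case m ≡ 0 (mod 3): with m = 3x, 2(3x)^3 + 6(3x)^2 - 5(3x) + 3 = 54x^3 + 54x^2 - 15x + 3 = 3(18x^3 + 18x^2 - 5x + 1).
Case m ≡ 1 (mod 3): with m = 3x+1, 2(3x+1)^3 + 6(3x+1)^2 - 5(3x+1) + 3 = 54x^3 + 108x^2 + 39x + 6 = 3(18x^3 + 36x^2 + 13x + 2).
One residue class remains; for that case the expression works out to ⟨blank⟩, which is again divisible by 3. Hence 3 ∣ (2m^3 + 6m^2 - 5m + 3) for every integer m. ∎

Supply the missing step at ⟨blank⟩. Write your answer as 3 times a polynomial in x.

Only m ≡ 2 (mod 3) is unaccounted for. Put m = 3x+2:
2(3x+2)^3 + 6(3x+2)^2 - 5(3x+2) + 3 expands to 54x^3 + 162x^2 + 129x + 33,
and factoring out 3 leaves 3(18x^3 + 54x^2 + 43x + 11).

3(18x^3 + 54x^2 + 43x + 11)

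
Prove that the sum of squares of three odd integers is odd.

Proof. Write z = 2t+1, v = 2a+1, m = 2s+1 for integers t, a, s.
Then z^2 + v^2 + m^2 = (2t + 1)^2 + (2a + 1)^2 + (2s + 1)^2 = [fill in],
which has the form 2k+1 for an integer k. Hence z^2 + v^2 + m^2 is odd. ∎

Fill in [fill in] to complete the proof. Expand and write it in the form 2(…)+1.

(2t + 1)^2 + (2a + 1)^2 + (2s + 1)^2 = 4a^2 + 4a + 4s^2 + 4s + 4t^2 + 4t + 3
= 2(2a^2 + 2a + 2s^2 + 2s + 2t^2 + 2t + 1) + 1.
Since 2a^2 + 2a + 2s^2 + 2s + 2t^2 + 2t + 1 is an integer, the sum of squares is of the form 2k+1 for an integer k.

2(2a^2 + 2a + 2s^2 + 2s + 2t^2 + 2t + 1) + 1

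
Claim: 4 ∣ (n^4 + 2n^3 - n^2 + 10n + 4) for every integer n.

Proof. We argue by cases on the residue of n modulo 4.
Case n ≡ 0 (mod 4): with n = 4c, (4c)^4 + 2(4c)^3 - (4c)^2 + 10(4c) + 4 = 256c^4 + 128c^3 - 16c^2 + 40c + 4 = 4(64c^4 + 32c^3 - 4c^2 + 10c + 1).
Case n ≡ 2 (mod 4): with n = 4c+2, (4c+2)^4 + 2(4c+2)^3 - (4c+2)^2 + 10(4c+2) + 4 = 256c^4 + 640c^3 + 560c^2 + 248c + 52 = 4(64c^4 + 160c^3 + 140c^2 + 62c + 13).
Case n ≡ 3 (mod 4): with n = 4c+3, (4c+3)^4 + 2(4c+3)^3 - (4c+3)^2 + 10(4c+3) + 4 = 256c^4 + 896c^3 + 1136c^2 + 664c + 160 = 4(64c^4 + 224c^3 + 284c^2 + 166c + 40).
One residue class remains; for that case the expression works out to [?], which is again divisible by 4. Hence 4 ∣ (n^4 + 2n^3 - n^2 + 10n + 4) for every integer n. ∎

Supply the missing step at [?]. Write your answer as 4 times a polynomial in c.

The residues treated are {0, 2, 3}, so the missing case is n ≡ 1 (mod 4); write n = 4c+1.
Then (4c+1)^4 + 2(4c+1)^3 - (4c+1)^2 + 10(4c+1) + 4 = 256c^4 + 384c^3 + 176c^2 + 72c + 16 = 4(64c^4 + 96c^3 + 44c^2 + 18c + 4).

4(64c^4 + 96c^3 + 44c^2 + 18c + 4)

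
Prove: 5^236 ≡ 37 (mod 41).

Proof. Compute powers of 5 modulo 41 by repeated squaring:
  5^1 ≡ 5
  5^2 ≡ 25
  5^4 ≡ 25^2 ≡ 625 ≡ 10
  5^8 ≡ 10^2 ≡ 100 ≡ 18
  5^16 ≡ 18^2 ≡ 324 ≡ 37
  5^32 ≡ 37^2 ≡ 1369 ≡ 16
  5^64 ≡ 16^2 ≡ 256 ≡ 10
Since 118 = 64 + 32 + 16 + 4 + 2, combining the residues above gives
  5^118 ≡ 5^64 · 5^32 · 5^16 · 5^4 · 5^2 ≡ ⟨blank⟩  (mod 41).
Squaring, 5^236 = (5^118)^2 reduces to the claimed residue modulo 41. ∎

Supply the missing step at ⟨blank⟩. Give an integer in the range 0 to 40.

Multiply the listed residues: 10 · 16 · 37 · 10 · 25 = 160 → 5920 → 59200 → 1480000.
Reducing modulo 41: 1480000 = 36097·41 + 23, so 5^118 ≡ 23.

23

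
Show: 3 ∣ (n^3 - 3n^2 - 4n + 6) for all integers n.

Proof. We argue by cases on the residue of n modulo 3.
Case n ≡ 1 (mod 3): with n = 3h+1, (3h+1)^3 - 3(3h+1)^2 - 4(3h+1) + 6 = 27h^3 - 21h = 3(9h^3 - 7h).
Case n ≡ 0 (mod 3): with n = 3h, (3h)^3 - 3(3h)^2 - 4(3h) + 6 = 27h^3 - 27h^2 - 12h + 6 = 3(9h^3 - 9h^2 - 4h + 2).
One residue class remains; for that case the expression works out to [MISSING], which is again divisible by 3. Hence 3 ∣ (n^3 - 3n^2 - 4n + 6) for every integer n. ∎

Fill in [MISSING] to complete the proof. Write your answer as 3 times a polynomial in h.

Only n ≡ 2 (mod 3) is unaccounted for. Put n = 3h+2:
(3h+2)^3 - 3(3h+2)^2 - 4(3h+2) + 6 expands to 27h^3 + 27h^2 - 12h - 6,
and factoring out 3 leaves 3(9h^3 + 9h^2 - 4h - 2).

3(9h^3 + 9h^2 - 4h - 2)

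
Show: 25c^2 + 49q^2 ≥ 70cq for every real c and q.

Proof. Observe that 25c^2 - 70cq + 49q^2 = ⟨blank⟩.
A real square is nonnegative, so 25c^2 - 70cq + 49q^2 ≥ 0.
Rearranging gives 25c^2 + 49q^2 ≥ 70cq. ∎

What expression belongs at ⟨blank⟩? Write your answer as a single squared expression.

(5c - 7q)^2

25c^2 - 70cq + 49q^2 is a perfect-square trinomial: the outer terms are (5c)^2 and (7q)^2, and the cross term is -2·5c·7q.
So 25c^2 - 70cq + 49q^2 = (5c - 7q)^2 ≥ 0.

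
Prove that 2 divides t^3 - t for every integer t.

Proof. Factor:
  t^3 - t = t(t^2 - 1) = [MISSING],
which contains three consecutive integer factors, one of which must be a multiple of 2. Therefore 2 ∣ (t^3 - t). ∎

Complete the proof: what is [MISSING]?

t(t^2 - 1) = t(t - 1)(t + 1) = (t - 1)t(t + 1).
These three factors are consecutive integers, so their product is divisible by 2.

(t - 1)t(t + 1)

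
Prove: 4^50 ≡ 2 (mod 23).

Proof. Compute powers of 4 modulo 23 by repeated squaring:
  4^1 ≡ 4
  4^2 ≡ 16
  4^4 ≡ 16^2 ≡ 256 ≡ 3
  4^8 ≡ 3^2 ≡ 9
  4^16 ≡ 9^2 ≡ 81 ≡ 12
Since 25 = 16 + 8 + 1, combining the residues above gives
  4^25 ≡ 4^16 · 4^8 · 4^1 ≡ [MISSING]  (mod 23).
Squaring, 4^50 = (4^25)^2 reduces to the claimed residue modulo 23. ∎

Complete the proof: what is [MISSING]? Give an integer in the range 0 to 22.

18

4^16 · 4^8 · 4^1 ≡ 12 · 9 · 4 = 432.
432 mod 23 = 18, so 4^25 ≡ 18 (mod 23).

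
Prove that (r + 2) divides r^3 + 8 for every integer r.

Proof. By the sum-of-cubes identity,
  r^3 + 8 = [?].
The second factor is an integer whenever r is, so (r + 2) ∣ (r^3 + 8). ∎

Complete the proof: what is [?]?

a^3 + b^3 = (a + b)(a^2 - ab + b^2). With a = r, b = 2:
r^3 + 8 = (r + 2)(r^2 - 2r + 4).

(r + 2)(r^2 - 2r + 4)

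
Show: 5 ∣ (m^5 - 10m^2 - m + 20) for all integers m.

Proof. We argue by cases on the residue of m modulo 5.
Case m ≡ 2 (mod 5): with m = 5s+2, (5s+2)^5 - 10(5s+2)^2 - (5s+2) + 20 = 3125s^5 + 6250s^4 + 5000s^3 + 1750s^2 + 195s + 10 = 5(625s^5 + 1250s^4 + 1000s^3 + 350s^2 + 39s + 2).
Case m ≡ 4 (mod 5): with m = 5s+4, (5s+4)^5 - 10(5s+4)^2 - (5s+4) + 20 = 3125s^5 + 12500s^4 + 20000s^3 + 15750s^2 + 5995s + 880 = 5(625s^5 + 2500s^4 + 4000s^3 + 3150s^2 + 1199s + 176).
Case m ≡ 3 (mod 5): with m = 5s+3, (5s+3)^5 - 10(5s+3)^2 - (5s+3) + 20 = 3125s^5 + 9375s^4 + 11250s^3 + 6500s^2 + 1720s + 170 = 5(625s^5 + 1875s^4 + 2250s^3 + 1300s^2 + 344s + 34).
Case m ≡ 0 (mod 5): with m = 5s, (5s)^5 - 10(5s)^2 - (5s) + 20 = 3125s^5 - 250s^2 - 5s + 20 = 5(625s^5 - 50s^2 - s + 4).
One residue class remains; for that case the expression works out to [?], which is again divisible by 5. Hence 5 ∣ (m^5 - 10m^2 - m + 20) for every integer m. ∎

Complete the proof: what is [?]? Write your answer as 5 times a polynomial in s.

5(625s^5 + 625s^4 + 250s^3 - 16s + 2)

Only m ≡ 1 (mod 5) is unaccounted for. Put m = 5s+1:
(5s+1)^5 - 10(5s+1)^2 - (5s+1) + 20 expands to 3125s^5 + 3125s^4 + 1250s^3 - 80s + 10,
and factoring out 5 leaves 5(625s^5 + 625s^4 + 250s^3 - 16s + 2).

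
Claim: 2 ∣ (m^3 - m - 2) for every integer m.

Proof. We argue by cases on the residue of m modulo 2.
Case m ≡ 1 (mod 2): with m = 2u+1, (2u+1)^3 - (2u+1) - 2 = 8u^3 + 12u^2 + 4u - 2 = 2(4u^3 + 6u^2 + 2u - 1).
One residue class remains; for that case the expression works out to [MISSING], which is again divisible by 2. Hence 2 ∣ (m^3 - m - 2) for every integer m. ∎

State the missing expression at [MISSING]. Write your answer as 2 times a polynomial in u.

2(4u^3 - u - 1)

Only m ≡ 0 (mod 2) is unaccounted for. Put m = 2u:
(2u)^3 - (2u) - 2 expands to 8u^3 - 2u - 2,
and factoring out 2 leaves 2(4u^3 - u - 1).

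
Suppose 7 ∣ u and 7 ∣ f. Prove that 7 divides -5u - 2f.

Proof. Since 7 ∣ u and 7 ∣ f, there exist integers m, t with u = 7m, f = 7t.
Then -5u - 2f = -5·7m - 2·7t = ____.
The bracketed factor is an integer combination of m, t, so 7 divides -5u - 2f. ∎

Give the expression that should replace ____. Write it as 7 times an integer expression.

7(-5m - 2t)

Pull the common 7 out of every term: -5·7m - 2·7t = 7(-5m - 2t).
-5m - 2t is an integer, which exhibits the divisibility.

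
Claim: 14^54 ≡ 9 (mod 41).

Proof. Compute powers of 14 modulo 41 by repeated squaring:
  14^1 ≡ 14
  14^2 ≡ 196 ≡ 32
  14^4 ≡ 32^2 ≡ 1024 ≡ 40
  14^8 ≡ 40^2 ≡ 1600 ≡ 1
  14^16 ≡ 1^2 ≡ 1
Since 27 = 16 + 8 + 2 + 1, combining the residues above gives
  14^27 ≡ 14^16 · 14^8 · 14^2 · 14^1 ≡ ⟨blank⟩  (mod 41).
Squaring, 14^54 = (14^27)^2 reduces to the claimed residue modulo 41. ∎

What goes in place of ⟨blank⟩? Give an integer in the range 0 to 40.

14^16 · 14^8 · 14^2 · 14^1 ≡ 1 · 1 · 32 · 14 = 448.
448 mod 41 = 38, so 14^27 ≡ 38 (mod 41).

38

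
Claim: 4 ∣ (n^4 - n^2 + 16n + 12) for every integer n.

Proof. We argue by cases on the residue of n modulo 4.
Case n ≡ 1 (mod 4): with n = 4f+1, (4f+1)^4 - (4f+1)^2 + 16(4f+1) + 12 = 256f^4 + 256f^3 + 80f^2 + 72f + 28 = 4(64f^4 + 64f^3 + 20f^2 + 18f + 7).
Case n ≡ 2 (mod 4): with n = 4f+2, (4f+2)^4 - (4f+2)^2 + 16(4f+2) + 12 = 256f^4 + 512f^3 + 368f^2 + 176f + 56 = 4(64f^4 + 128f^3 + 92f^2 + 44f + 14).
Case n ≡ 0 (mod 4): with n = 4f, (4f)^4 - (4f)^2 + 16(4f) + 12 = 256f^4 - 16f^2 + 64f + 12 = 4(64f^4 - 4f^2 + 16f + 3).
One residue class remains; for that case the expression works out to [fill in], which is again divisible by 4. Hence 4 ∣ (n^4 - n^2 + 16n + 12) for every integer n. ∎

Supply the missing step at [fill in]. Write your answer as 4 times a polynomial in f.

4(64f^4 + 192f^3 + 212f^2 + 118f + 33)

The residues treated are {1, 2, 0}, so the missing case is n ≡ 3 (mod 4); write n = 4f+3.
Then (4f+3)^4 - (4f+3)^2 + 16(4f+3) + 12 = 256f^4 + 768f^3 + 848f^2 + 472f + 132 = 4(64f^4 + 192f^3 + 212f^2 + 118f + 33).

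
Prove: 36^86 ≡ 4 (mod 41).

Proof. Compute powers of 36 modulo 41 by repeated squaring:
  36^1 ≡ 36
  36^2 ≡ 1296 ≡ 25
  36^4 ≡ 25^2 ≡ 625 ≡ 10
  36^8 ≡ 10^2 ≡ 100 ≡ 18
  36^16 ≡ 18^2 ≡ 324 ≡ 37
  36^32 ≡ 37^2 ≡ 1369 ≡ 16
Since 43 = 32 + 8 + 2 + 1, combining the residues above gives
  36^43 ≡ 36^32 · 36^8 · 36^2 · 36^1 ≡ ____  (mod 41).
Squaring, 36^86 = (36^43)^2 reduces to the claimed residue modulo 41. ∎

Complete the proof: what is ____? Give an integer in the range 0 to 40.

36^32 · 36^8 · 36^2 · 36^1 ≡ 16 · 18 · 25 · 36 = 259200.
259200 mod 41 = 39, so 36^43 ≡ 39 (mod 41).

39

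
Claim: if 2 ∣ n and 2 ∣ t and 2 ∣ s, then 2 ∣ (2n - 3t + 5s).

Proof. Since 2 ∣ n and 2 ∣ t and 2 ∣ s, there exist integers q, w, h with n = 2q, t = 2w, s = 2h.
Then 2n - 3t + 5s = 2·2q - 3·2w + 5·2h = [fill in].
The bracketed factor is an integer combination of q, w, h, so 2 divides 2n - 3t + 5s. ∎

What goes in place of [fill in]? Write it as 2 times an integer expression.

Each term has a factor of 2: 2·2q - 3·2w + 5·2h = 2·(5h + 2q - 3w).
Since 5h + 2q - 3w is an integer, 2 ∣ (2n - 3t + 5s).

2(5h + 2q - 3w)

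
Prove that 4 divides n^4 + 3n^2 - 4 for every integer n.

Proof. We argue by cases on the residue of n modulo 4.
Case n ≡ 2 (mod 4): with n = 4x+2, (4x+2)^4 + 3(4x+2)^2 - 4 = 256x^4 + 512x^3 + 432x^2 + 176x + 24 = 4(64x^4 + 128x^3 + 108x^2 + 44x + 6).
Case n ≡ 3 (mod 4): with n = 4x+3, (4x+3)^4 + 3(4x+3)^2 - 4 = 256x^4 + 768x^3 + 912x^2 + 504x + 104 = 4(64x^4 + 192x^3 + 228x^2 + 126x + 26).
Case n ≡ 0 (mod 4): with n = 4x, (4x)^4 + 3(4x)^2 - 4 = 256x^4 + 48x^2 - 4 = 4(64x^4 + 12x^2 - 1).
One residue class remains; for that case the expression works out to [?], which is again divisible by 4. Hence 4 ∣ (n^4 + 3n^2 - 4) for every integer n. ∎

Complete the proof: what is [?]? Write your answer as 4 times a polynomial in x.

Only n ≡ 1 (mod 4) is unaccounted for. Put n = 4x+1:
(4x+1)^4 + 3(4x+1)^2 - 4 expands to 256x^4 + 256x^3 + 144x^2 + 40x,
and factoring out 4 leaves 4(64x^4 + 64x^3 + 36x^2 + 10x).

4(64x^4 + 64x^3 + 36x^2 + 10x)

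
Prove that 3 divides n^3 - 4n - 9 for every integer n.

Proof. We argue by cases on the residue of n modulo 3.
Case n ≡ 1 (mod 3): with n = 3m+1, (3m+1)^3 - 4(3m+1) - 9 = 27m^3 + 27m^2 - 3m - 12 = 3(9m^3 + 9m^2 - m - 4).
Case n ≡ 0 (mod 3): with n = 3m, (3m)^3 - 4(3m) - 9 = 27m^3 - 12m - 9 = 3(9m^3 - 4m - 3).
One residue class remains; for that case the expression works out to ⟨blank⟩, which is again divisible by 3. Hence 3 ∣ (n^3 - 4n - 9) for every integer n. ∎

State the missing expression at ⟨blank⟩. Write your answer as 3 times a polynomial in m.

3(9m^3 + 18m^2 + 8m - 3)

Only n ≡ 2 (mod 3) is unaccounted for. Put n = 3m+2:
(3m+2)^3 - 4(3m+2) - 9 expands to 27m^3 + 54m^2 + 24m - 9,
and factoring out 3 leaves 3(9m^3 + 18m^2 + 8m - 3).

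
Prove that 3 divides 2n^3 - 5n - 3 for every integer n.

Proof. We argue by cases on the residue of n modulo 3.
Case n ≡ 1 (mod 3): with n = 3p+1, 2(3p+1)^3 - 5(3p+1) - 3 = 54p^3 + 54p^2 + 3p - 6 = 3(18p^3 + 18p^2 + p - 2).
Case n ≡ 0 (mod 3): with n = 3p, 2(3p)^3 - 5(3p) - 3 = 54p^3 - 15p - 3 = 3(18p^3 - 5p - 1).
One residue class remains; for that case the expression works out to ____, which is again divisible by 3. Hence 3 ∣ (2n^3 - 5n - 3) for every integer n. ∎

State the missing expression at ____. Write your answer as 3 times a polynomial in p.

3(18p^3 + 36p^2 + 19p + 1)

Only n ≡ 2 (mod 3) is unaccounted for. Put n = 3p+2:
2(3p+2)^3 - 5(3p+2) - 3 expands to 54p^3 + 108p^2 + 57p + 3,
and factoring out 3 leaves 3(18p^3 + 36p^2 + 19p + 1).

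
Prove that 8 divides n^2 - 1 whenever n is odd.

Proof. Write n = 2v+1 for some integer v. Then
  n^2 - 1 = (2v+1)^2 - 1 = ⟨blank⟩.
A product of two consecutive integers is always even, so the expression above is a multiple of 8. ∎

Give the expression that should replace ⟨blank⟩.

4v(v + 1)

(2v+1)^2 - 1 = 4v^2 + 4v + 1 - 1 = 4v^2 + 4v = 4v(v+1).
Since v and v+1 are consecutive, v(v+1) is even, and 4·(even) is a multiple of 8.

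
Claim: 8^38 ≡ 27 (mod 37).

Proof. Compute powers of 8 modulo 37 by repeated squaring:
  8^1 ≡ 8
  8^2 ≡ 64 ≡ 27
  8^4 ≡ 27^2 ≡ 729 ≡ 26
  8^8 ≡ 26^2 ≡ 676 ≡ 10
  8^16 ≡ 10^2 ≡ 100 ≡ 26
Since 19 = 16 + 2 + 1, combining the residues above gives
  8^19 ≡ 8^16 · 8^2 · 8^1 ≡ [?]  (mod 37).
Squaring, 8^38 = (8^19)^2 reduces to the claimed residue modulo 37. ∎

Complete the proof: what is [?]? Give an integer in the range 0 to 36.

29

Multiply the listed residues: 26 · 27 · 8 = 702 → 5616.
Reducing modulo 37: 5616 = 151·37 + 29, so 8^19 ≡ 29.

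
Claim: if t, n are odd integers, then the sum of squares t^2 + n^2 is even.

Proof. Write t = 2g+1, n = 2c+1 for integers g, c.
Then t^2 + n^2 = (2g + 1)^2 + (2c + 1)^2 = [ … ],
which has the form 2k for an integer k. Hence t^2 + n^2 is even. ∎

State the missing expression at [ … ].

Expanding: (2g + 1)^2 + (2c + 1)^2 = 4c^2 + 4c + 4g^2 + 4g + 2.
Every term is even; pulling out the factor of 2 gives 2(2c^2 + 2c + 2g^2 + 2g + 1).

2(2c^2 + 2c + 2g^2 + 2g + 1)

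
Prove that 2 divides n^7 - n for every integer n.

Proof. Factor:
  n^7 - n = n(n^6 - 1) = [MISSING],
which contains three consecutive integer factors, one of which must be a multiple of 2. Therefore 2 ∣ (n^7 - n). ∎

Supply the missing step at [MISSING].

(n - 1)n(n + 1)(n^4 + n^2 + 1)

n^6 - 1 = (n^2 - 1)(n^4 + n^2 + 1), and n^2 - 1 = (n-1)(n+1).
So n(n^6 - 1) = (n - 1)n(n + 1)(n^4 + n^2 + 1).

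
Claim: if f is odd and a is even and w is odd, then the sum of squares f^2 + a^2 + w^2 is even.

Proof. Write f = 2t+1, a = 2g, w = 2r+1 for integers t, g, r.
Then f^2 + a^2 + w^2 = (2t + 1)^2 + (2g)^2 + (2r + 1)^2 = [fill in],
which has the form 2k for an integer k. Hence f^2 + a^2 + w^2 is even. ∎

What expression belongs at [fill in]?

Expanding: (2t + 1)^2 + (2g)^2 + (2r + 1)^2 = 4g^2 + 4r^2 + 4r + 4t^2 + 4t + 2.
Every term is even; pulling out the factor of 2 gives 2(2g^2 + 2r^2 + 2r + 2t^2 + 2t + 1).

2(2g^2 + 2r^2 + 2r + 2t^2 + 2t + 1)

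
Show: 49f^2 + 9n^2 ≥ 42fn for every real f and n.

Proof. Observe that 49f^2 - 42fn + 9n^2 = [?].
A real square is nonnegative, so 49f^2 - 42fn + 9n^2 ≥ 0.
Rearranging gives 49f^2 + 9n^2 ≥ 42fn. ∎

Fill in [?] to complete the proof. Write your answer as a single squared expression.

49f^2 - 42fn + 9n^2 is a perfect-square trinomial: the outer terms are (7f)^2 and (3n)^2, and the cross term is -2·7f·3n.
So 49f^2 - 42fn + 9n^2 = (7f - 3n)^2 ≥ 0.

(7f - 3n)^2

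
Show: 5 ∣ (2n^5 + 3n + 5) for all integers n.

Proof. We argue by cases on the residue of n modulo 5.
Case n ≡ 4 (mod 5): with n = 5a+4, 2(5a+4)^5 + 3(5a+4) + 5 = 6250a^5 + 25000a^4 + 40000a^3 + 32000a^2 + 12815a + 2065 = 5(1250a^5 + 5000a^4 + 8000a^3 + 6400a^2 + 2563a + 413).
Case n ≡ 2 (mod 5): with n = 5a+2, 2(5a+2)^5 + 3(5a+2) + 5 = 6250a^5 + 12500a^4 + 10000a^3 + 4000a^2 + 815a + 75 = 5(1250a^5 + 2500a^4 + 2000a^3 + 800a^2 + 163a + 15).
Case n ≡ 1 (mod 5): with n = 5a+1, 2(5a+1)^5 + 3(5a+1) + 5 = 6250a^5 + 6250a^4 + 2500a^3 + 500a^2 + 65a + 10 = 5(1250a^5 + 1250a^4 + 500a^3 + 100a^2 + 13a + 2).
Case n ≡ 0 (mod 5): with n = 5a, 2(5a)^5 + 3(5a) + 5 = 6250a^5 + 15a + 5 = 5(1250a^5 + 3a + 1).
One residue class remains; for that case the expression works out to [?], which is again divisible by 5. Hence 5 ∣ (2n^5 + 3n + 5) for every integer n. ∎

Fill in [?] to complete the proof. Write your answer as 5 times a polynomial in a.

The residues treated are {4, 2, 1, 0}, so the missing case is n ≡ 3 (mod 5); write n = 5a+3.
Then 2(5a+3)^5 + 3(5a+3) + 5 = 6250a^5 + 18750a^4 + 22500a^3 + 13500a^2 + 4065a + 500 = 5(1250a^5 + 3750a^4 + 4500a^3 + 2700a^2 + 813a + 100).

5(1250a^5 + 3750a^4 + 4500a^3 + 2700a^2 + 813a + 100)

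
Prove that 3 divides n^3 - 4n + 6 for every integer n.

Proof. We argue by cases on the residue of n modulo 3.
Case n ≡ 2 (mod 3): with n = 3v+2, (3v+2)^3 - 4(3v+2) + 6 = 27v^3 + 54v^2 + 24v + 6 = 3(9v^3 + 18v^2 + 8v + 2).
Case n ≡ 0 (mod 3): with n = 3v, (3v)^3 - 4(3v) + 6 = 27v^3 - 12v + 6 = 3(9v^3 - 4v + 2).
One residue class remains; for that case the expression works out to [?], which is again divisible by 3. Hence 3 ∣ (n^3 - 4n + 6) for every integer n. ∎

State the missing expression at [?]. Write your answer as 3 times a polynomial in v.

The residues treated are {2, 0}, so the missing case is n ≡ 1 (mod 3); write n = 3v+1.
Then (3v+1)^3 - 4(3v+1) + 6 = 27v^3 + 27v^2 - 3v + 3 = 3(9v^3 + 9v^2 - v + 1).

3(9v^3 + 9v^2 - v + 1)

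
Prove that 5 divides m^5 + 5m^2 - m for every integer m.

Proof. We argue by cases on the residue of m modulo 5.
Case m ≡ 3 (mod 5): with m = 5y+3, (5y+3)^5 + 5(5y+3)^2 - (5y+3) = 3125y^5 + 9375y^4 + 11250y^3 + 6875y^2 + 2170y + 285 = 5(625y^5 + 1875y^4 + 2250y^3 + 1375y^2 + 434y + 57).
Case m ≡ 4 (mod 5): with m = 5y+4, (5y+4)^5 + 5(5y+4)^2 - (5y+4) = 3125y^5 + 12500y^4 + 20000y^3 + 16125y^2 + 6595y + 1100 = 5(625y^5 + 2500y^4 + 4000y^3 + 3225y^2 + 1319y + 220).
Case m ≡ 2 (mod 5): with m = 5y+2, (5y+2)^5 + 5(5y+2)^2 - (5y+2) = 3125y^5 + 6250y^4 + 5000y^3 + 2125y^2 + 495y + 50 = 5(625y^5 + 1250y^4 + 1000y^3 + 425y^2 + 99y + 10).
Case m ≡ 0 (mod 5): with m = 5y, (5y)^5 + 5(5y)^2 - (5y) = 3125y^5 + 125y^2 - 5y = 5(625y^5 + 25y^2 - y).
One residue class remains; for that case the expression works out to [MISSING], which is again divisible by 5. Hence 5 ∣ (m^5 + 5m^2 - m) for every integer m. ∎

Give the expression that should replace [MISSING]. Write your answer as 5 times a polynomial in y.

5(625y^5 + 625y^4 + 250y^3 + 75y^2 + 14y + 1)

Only m ≡ 1 (mod 5) is unaccounted for. Put m = 5y+1:
(5y+1)^5 + 5(5y+1)^2 - (5y+1) expands to 3125y^5 + 3125y^4 + 1250y^3 + 375y^2 + 70y + 5,
and factoring out 5 leaves 5(625y^5 + 625y^4 + 250y^3 + 75y^2 + 14y + 1).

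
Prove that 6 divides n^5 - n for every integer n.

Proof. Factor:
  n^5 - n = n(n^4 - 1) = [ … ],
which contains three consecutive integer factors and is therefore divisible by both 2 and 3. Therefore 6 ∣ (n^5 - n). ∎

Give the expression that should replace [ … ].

n^4 - 1 = (n^2 - 1)(n^2 + 1), and n^2 - 1 = (n-1)(n+1).
So n(n^4 - 1) = (n - 1)n(n + 1)(n^2 + 1).

(n - 1)n(n + 1)(n^2 + 1)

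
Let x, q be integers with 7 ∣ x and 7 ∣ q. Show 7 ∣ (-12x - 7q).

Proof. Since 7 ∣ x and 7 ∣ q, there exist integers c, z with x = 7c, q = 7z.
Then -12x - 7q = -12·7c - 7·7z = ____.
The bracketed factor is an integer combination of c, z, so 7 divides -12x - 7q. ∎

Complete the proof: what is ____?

7(-12c - 7z)

Pull the common 7 out of every term: -12·7c - 7·7z = 7(-12c - 7z).
-12c - 7z is an integer, which exhibits the divisibility.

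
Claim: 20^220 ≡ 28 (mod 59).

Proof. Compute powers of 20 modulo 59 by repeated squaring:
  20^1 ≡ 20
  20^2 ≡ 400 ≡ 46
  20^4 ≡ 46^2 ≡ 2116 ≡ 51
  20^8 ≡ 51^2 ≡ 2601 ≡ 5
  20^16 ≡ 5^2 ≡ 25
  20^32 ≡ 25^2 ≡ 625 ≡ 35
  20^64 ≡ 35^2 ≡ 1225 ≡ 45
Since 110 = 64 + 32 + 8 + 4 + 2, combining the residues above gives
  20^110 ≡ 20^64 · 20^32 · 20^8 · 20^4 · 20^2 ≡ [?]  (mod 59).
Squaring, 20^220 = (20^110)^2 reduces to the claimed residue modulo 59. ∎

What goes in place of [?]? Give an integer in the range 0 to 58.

21

Multiply the listed residues: 45 · 35 · 5 · 51 · 46 = 1575 → 7875 → 401625 → 18474750.
Reducing modulo 59: 18474750 = 313131·59 + 21, so 20^110 ≡ 21.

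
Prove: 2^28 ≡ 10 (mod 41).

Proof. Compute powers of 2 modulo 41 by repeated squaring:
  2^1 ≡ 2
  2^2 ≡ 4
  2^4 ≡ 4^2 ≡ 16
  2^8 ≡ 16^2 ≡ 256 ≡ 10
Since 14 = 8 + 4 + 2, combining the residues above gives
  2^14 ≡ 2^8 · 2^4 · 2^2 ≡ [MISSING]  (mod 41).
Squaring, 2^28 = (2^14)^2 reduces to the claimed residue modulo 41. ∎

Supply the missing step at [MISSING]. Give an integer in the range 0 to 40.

25

2^8 · 2^4 · 2^2 ≡ 10 · 16 · 4 = 640.
640 mod 41 = 25, so 2^14 ≡ 25 (mod 41).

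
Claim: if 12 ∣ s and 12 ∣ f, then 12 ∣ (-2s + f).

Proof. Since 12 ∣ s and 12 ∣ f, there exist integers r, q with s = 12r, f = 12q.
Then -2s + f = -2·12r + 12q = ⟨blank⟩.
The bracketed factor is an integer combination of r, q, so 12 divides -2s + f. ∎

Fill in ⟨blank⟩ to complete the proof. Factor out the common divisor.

12(q - 2r)

Each term has a factor of 12: -2·12r + 12q = 12·(q - 2r).
Since q - 2r is an integer, 12 ∣ (-2s + f).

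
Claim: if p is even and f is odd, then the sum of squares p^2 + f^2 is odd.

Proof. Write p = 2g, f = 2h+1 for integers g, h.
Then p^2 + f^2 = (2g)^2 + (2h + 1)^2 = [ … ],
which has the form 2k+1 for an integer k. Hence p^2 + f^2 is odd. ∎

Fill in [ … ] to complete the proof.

2(2g^2 + 2h^2 + 2h) + 1

(2g)^2 + (2h + 1)^2 = 4g^2 + 4h^2 + 4h + 1
= 2(2g^2 + 2h^2 + 2h) + 1.
Since 2g^2 + 2h^2 + 2h is an integer, the sum of squares is of the form 2k+1 for an integer k.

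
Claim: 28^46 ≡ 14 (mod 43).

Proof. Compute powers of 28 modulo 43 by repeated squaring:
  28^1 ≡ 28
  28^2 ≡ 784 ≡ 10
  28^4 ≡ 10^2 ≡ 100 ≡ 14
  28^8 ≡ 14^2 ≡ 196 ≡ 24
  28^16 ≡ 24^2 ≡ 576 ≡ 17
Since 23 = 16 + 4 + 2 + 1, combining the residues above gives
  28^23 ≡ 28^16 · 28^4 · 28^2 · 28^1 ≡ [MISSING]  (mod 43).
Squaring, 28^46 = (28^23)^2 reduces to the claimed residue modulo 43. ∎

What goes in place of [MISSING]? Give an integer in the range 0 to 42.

28^16 · 28^4 · 28^2 · 28^1 ≡ 17 · 14 · 10 · 28 = 66640.
66640 mod 43 = 33, so 28^23 ≡ 33 (mod 43).

33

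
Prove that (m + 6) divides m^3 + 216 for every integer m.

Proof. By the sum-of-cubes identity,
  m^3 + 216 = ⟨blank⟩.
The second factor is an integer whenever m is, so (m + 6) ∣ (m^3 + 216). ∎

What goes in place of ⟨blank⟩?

a^3 + b^3 = (a + b)(a^2 - ab + b^2). With a = m, b = 6:
m^3 + 216 = (m + 6)(m^2 - 6m + 36).

(m + 6)(m^2 - 6m + 36)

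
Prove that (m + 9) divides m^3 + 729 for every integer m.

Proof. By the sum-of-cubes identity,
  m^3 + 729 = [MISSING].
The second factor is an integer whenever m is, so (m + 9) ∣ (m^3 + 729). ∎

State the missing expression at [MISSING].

(m + 9)(m^2 - 9m + 81)

Polynomial division of m^3 + 729 by m + 9 leaves remainder 0 and quotient m^2 - 9m + 81.
Hence m^3 + 729 = (m + 9)(m^2 - 9m + 81).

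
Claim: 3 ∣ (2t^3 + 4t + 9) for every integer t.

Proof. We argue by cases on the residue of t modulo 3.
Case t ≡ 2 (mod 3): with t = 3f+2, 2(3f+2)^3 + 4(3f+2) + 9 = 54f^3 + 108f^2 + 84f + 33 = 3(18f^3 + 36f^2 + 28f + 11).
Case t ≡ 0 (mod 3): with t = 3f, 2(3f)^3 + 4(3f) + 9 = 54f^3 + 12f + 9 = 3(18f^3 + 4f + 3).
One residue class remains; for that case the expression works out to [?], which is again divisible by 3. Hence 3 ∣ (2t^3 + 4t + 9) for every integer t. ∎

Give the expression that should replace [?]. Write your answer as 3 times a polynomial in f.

Only t ≡ 1 (mod 3) is unaccounted for. Put t = 3f+1:
2(3f+1)^3 + 4(3f+1) + 9 expands to 54f^3 + 54f^2 + 30f + 15,
and factoring out 3 leaves 3(18f^3 + 18f^2 + 10f + 5).

3(18f^3 + 18f^2 + 10f + 5)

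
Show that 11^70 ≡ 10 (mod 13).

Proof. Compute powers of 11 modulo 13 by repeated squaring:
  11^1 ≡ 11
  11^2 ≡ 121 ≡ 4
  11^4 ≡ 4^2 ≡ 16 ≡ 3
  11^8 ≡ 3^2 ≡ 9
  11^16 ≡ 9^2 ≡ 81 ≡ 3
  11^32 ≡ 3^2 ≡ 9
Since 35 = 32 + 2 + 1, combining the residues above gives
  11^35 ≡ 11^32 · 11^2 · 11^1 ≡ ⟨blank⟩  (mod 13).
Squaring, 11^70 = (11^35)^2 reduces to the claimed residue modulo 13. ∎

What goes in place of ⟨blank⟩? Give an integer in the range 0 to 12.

11^32 · 11^2 · 11^1 ≡ 9 · 4 · 11 = 396.
396 mod 13 = 6, so 11^35 ≡ 6 (mod 13).

6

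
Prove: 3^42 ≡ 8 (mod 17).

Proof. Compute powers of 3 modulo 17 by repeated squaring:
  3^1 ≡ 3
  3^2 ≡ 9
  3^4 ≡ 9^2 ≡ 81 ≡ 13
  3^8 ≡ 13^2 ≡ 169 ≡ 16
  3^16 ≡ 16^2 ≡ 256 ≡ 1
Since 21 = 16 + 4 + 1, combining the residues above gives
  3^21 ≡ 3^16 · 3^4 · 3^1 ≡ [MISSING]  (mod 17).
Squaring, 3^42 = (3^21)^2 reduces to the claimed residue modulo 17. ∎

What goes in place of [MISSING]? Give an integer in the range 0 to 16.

Multiply the listed residues: 1 · 13 · 3 = 13 → 39.
Reducing modulo 17: 39 = 2·17 + 5, so 3^21 ≡ 5.

5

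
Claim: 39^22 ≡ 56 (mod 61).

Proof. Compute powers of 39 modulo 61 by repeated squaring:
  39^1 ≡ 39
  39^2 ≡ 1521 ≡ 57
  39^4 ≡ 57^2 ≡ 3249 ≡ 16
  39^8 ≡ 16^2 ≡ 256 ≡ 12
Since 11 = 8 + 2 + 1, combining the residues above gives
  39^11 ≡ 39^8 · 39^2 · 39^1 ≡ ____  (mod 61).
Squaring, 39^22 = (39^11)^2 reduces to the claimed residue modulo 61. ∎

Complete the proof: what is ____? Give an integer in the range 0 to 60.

39^8 · 39^2 · 39^1 ≡ 12 · 57 · 39 = 26676.
26676 mod 61 = 19, so 39^11 ≡ 19 (mod 61).

19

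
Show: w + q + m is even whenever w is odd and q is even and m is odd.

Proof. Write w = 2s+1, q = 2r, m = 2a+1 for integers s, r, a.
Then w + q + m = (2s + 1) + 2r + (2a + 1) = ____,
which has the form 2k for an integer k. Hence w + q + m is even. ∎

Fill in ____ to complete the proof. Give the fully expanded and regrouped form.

2(a + r + s + 1)

Expanding: (2s + 1) + 2r + (2a + 1) = 2a + 2r + 2s + 2.
Every term is even; pulling out the factor of 2 gives 2(a + r + s + 1).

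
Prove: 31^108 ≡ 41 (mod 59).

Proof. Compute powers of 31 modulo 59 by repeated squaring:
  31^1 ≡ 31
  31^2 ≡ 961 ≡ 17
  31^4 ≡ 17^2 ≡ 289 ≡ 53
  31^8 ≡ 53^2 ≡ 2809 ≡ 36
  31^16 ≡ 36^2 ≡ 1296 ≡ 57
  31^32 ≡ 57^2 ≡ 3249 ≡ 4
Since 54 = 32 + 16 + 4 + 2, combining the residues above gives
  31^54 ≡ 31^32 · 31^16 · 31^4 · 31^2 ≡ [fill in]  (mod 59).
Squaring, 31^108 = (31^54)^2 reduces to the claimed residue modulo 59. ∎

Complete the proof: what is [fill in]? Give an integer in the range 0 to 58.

31^32 · 31^16 · 31^4 · 31^2 ≡ 4 · 57 · 53 · 17 = 205428.
205428 mod 59 = 49, so 31^54 ≡ 49 (mod 59).

49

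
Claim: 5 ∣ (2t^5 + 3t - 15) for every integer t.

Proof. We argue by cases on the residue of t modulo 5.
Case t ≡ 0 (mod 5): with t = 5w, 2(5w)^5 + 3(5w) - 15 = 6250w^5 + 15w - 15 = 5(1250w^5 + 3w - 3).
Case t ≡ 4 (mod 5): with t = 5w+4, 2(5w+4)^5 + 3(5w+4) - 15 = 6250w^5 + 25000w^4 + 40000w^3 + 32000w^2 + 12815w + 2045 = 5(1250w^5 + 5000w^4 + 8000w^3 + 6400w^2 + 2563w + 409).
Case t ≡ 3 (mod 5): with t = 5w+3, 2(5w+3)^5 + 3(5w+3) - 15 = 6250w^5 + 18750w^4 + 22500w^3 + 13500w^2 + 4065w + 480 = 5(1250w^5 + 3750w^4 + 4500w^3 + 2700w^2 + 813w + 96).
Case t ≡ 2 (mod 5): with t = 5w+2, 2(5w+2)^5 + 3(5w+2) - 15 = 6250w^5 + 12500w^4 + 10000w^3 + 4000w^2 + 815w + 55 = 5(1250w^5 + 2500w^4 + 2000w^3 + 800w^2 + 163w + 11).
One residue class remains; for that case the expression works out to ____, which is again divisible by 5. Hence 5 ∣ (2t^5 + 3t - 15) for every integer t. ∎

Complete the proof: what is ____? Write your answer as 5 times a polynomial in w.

5(1250w^5 + 1250w^4 + 500w^3 + 100w^2 + 13w - 2)

The residues treated are {0, 4, 3, 2}, so the missing case is t ≡ 1 (mod 5); write t = 5w+1.
Then 2(5w+1)^5 + 3(5w+1) - 15 = 6250w^5 + 6250w^4 + 2500w^3 + 500w^2 + 65w - 10 = 5(1250w^5 + 1250w^4 + 500w^3 + 100w^2 + 13w - 2).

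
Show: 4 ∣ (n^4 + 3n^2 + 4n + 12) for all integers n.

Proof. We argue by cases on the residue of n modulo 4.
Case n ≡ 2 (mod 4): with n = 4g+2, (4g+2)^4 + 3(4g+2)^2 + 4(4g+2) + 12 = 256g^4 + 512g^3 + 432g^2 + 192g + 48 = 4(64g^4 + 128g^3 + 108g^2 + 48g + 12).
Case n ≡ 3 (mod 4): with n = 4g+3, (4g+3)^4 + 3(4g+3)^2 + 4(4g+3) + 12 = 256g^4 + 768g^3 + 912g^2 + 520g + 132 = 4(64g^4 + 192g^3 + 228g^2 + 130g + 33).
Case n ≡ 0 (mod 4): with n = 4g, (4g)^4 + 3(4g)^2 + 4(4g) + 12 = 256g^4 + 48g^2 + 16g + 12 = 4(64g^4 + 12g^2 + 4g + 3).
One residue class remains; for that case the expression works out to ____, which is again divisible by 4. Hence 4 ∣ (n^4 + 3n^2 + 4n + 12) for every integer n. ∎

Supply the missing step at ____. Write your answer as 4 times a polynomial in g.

The residues treated are {2, 3, 0}, so the missing case is n ≡ 1 (mod 4); write n = 4g+1.
Then (4g+1)^4 + 3(4g+1)^2 + 4(4g+1) + 12 = 256g^4 + 256g^3 + 144g^2 + 56g + 20 = 4(64g^4 + 64g^3 + 36g^2 + 14g + 5).

4(64g^4 + 64g^3 + 36g^2 + 14g + 5)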